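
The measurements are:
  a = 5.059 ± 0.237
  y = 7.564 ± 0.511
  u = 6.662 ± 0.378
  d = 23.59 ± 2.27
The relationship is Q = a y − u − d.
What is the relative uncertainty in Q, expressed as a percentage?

Let p = a·y = 38.27. δp/p = √((1·δa/a)² + (1·δy/y)²) = √(0.00219 + 0.00456) = 0.0822, so δp = 3.15.
Q = p − u − d: δQ = √(δp² + δu² + δd²) = √(9.90 + 0.143 + 5.15) = 3.90
Q = 8.014, so δQ/Q = 3.90/8.014 = 0.486.

48.6%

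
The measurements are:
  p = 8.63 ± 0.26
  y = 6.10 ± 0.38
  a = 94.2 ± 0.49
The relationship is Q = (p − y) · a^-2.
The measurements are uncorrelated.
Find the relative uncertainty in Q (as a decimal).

Let u = p − y = 2.53. δu = √(δp² + δy²) = √(0.0676 + 0.144) = 0.460, so δu/u = 0.182.
Q is then a monomial in u, a:
δQ/Q = √((δu/u)² + (-2·δa/a)²) = √(0.0331 + 0.000108) = 0.182

0.182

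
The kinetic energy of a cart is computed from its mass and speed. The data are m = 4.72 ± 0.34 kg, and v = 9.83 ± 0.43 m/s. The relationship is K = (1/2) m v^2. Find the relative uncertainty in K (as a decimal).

0.113

Products/powers → add relative errors in quadrature, weighted by exponent:
  (1·δm/m)² = (1×0.0720)² = 0.00519;  (2·δv/v)² = (2×0.0437)² = 0.00765
δK/K = √(0.0128) = 0.113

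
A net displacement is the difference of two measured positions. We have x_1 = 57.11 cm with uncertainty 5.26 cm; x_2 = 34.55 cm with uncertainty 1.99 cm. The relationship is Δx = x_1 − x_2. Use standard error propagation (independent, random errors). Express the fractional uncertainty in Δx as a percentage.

24.9%

Each term contributes (cᵢ δxᵢ)² to (δΔx)²:
  (δx_1)² = 27.7;  (δx_2)² = 3.96
δΔx = √(31.6) = 5.62 cm
Δx = 22.56 cm, so δΔx/Δx = 5.62/22.56 = 0.249.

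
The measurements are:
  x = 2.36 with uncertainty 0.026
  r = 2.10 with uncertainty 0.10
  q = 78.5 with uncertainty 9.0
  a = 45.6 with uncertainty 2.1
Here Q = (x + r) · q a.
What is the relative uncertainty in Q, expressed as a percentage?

12.6%

Let u = x + r = 4.46. δu = √(δx² + δr²) = √(0.000676 + 0.0100) = 0.103, so δu/u = 0.0232.
Q is then a monomial in u, q, a:
δQ/Q = √((δu/u)² + (1·δq/q)² + (1·δa/a)²) = √(0.000537 + 0.0131 + 0.00212) = 0.126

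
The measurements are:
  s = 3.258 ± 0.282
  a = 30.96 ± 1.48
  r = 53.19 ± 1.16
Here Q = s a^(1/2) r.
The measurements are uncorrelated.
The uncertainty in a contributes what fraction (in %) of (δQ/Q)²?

(δQ/Q)² = (1·δs/s)² + (½·δa/a)² + (1·δr/r)²
  s term: (1×0.0866)² = 0.00749
  a term: (0.5×0.0478)² = 0.000571
  r term: (1×0.0218)² = 0.000476
Total = 0.00854. Share from a = 0.000571/0.00854 = 0.0669.

6.69%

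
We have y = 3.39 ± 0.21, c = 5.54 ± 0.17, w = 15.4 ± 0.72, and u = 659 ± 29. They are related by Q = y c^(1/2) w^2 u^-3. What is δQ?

1.15e-06

For a monomial Q ∝ y, c^(1/2), w^2, u^-3, fractional errors add in quadrature:
  (1·δy/y)² = (1×0.0619)² = 0.00384;  (½·δc/c)² = (0.5×0.0307)² = 0.000235;  (2·δw/w)² = (2×0.0468)² = 0.00874;  (-3·δu/u)² = (-3×0.0440)² = 0.0174
δQ/Q = √(0.0302) = 0.174
Q = 6.61e-06, so δQ = 0.174 × 6.61e-06 = 1.15e-06.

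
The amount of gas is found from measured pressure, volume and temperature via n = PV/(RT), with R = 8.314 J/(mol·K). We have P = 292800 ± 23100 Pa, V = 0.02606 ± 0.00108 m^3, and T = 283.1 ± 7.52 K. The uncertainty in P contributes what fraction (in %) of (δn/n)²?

72.0%

(δn/n)² = (1·δP/P)² + (1·δV/V)² + (-1·δT/T)²
  P term: (1×0.0789)² = 0.00622
  V term: (1×0.0414)² = 0.00172
  T term: (-1×0.0266)² = 0.000706
Total = 0.00865. Share from P = 0.00622/0.00865 = 0.720.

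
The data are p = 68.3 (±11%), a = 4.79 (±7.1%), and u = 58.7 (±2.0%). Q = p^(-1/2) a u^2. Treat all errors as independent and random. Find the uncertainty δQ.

For a monomial Q ∝ p^(-1/2), a, u^2, fractional errors add in quadrature:
  (−½·δp/p)² = (-0.5×0.110)² = 0.00302;  (1·δa/a)² = (1×0.0710)² = 0.00504;  (2·δu/u)² = (2×0.0200)² = 0.00160
δQ/Q = √(0.00967) = 0.0983
Q = 2000, so δQ = 0.0983 × 2000 = 196.

196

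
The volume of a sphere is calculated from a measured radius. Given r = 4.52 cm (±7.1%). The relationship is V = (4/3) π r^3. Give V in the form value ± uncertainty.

V ∝ r^3, so δV/V = |3| · δr/r = 3 × 0.0710 = 0.213.
V = 387 cm^3, so δV = 0.213 × 387 = 82.4 cm^3.

387 ± 82.4 cm^3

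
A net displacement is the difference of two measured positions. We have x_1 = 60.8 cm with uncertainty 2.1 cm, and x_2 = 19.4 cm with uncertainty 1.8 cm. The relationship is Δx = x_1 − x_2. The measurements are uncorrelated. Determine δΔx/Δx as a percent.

6.68%

Sums and differences: (δΔx)² = Σ (cᵢ δxᵢ)².
  (δx_1)² = 4.41;  (δx_2)² = 3.24
δΔx = √(7.65) = 2.77 cm
Δx = 41.4 cm, so δΔx/Δx = 2.77/41.4 = 0.0668.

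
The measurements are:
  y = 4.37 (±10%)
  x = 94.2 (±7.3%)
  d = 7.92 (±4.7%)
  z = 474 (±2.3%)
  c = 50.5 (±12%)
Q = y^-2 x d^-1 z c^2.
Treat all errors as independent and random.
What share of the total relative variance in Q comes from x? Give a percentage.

5.04%

(δQ/Q)² = (-2·δy/y)² + (1·δx/x)² + (-1·δd/d)² + (1·δz/z)² + (2·δc/c)²
  y term: (-2×0.100)² = 0.0400
  x term: (1×0.0730)² = 0.00533
  d term: (-1×0.0470)² = 0.00221
  z term: (1×0.0230)² = 0.000529
  c term: (2×0.120)² = 0.0576
Total = 0.106. Share from x = 0.00533/0.106 = 0.0504.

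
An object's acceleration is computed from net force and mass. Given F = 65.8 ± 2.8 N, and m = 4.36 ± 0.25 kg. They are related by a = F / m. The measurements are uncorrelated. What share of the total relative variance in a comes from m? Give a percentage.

64.5%

(δa/a)² = (1·δF/F)² + (-1·δm/m)²
  F term: (1×0.0426)² = 0.00181
  m term: (-1×0.0573)² = 0.00329
Total = 0.00510. Share from m = 0.00329/0.00510 = 0.645.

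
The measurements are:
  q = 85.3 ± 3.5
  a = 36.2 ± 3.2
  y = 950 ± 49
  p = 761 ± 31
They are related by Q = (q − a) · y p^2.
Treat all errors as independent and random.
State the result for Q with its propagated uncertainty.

Let u = q − a = 49.1. δu = √(δq² + δa²) = √(12.2 + 10.2) = 4.74, so δu/u = 0.0966.
Q is then a monomial in u, y, p:
δQ/Q = √((δu/u)² + (1·δy/y)² + (2·δp/p)²) = √(0.00933 + 0.00266 + 0.00664) = 0.136
Q = 2.7e+10, so δQ = 0.136 × 2.7e+10 = 3.69e+09.

(2.70 ± 0.369) × 10^10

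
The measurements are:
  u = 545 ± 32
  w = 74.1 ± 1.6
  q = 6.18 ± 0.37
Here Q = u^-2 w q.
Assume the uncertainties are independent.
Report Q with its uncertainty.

Products/powers → add relative errors in quadrature, weighted by exponent:
  (-2·δu/u)² = (-2×0.0587)² = 0.0138;  (1·δw/w)² = (1×0.0216)² = 0.000466;  (1·δq/q)² = (1×0.0599)² = 0.00358
δQ/Q = √(0.0178) = 0.134
Q = 0.00154, so δQ = 0.134 × 0.00154 = 0.000206.

0.00154 ± 0.000206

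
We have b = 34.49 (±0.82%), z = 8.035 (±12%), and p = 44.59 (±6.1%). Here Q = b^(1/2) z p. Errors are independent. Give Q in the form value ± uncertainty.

Each factor contributes (exponent × relative error)² to (δQ/Q)²:
  (½·δb/b)² = (0.5×0.00820)² = 1.68e-05;  (1·δz/z)² = (1×0.120)² = 0.0144;  (1·δp/p)² = (1×0.0610)² = 0.00372
δQ/Q = √(0.0181) = 0.135
Q = 2104, so δQ = 0.135 × 2104 = 283.

2104 ± 283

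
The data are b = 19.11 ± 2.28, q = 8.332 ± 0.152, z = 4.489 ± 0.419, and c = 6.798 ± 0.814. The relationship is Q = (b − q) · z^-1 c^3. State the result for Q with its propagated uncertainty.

754.3 ± 322

Let u = b − q = 10.78. δu = √(δb² + δq²) = √(5.20 + 0.0231) = 2.29, so δu/u = 0.212.
Q is then a monomial in u, z, c:
δQ/Q = √((δu/u)² + (-1·δz/z)² + (3·δc/c)²) = √(0.0449 + 0.00871 + 0.129) = 0.427
Q = 754.3, so δQ = 0.427 × 754.3 = 322.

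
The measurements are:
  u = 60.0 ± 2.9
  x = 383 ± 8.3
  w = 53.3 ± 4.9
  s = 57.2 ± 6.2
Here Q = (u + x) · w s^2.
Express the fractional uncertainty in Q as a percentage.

Let h = u + x = 443. δh = √(δu² + δx²) = √(8.41 + 68.9) = 8.79, so δh/h = 0.0198.
Q is then a monomial in h, w, s:
δQ/Q = √((δh/h)² + (1·δw/w)² + (2·δs/s)²) = √(0.000394 + 0.00845 + 0.0470) = 0.236

23.6%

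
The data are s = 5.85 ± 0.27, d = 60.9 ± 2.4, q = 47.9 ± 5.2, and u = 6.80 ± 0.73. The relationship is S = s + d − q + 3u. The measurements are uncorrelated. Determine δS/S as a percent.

15.6%

Each term contributes (cᵢ δxᵢ)² to (δS)²:
  (δs)² = 0.0729;  (δd)² = 5.76;  (δq)² = 27.0;  (3·δu)² = 4.80
δS = √(37.7) = 6.14
S = 39.2, so δS/S = 6.14/39.2 = 0.156.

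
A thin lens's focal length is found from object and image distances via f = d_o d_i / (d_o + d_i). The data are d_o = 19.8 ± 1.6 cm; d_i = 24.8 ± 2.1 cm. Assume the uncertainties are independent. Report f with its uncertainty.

11.0 ± 0.645 cm

∂f/∂d_o = (d_i/(d_o+d_i))² = 0.309;  ∂f/∂d_i = (d_o/(d_o+d_i))² = 0.197
δf = √((∂f/∂d_o · δd_o)² + (∂f/∂d_i · δd_i)²) = √(0.245 + 0.171) = 0.645 cm
f = 11.0 cm.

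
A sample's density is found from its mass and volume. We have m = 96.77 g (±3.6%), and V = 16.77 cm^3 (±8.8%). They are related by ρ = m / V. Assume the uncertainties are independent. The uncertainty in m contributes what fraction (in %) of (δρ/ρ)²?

14.3%

(δρ/ρ)² = (1·δm/m)² + (-1·δV/V)²
  m term: (1×0.0360)² = 0.00130
  V term: (-1×0.0880)² = 0.00774
Total = 0.00904. Share from m = 0.00130/0.00904 = 0.143.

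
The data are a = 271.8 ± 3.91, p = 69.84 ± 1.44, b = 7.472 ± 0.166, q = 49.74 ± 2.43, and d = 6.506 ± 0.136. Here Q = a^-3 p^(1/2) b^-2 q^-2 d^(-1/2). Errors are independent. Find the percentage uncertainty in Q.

11.7%

For a monomial Q ∝ a^-3, p^(1/2), b^-2, q^-2, d^(-1/2), fractional errors add in quadrature:
  (-3·δa/a)² = (-3×0.0144)² = 0.00186;  (½·δp/p)² = (0.5×0.0206)² = 0.000106;  (-2·δb/b)² = (-2×0.0222)² = 0.00197;  (-2·δq/q)² = (-2×0.0489)² = 0.00955;  (−½·δd/d)² = (-0.5×0.0209)² = 0.000109
δQ/Q = √(0.0136) = 0.117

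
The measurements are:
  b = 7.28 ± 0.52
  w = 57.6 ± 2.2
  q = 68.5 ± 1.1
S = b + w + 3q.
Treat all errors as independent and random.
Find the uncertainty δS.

For a sum/difference, combine absolute errors in quadrature:
  (δb)² = 0.270;  (δw)² = 4.84;  (3·δq)² = 10.9
δS = √(16.0) = 4.00

4.00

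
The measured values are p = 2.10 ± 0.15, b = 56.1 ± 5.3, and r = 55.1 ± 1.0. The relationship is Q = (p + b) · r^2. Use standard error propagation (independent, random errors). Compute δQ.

17300

Let u = p + b = 58.2. δu = √(δp² + δb²) = √(0.0225 + 28.1) = 5.30, so δu/u = 0.0911.
Q is then a monomial in u, r:
δQ/Q = √((δu/u)² + (2·δr/r)²) = √(0.00830 + 0.00132) = 0.0981
Q = 1.77e+05, so δQ = 0.0981 × 1.77e+05 = 17300.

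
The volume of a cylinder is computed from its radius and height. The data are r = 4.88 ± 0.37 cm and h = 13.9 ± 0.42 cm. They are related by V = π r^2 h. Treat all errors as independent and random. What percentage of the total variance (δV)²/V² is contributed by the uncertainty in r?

(δV/V)² = (2·δr/r)² + (1·δh/h)²
  r term: (2×0.0758)² = 0.0230
  h term: (1×0.0302)² = 0.000913
Total = 0.0239. Share from r = 0.0230/0.0239 = 0.962.

96.2%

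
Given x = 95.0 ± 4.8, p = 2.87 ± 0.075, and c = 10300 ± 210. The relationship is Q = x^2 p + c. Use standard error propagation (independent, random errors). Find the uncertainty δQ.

2710

Let w = x^2·p = 25900. δw/w = √((2·δx/x)² + (1·δp/p)²) = √(0.0102 + 0.000683) = 0.104, so δw = 2700.
Q = w + c: δQ = √(δw² + δc²) = √(7.31e+06 + 44100) = 2710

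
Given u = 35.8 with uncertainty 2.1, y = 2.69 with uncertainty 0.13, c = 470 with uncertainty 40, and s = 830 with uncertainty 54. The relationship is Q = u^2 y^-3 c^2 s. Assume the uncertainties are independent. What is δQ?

For a monomial Q ∝ u^2, y^-3, c^2, s, fractional errors add in quadrature:
  (2·δu/u)² = (2×0.0587)² = 0.0138;  (-3·δy/y)² = (-3×0.0483)² = 0.0210;  (2·δc/c)² = (2×0.0851)² = 0.0290;  (1·δs/s)² = (1×0.0651)² = 0.00423
δQ/Q = √(0.0680) = 0.261
Q = 1.21e+10, so δQ = 0.261 × 1.21e+10 = 3.15e+09.

3.15e+09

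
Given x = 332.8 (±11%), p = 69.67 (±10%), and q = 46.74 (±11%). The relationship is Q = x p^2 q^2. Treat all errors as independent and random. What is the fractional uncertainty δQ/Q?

Q is a product of powers, so relative uncertainties combine in quadrature:
  (1·δx/x)² = (1×0.110)² = 0.0121;  (2·δp/p)² = (2×0.100)² = 0.0400;  (2·δq/q)² = (2×0.110)² = 0.0484
δQ/Q = √(0.101) = 0.317

0.317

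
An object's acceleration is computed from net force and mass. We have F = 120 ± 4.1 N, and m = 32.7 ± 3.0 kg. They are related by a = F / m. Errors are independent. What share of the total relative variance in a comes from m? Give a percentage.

(δa/a)² = (1·δF/F)² + (-1·δm/m)²
  F term: (1×0.0342)² = 0.00117
  m term: (-1×0.0917)² = 0.00842
Total = 0.00958. Share from m = 0.00842/0.00958 = 0.878.

87.8%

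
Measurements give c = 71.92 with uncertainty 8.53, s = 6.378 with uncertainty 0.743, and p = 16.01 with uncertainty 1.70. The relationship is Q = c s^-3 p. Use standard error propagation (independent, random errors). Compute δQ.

Products/powers → add relative errors in quadrature, weighted by exponent:
  (1·δc/c)² = (1×0.119)² = 0.0141;  (-3·δs/s)² = (-3×0.116)² = 0.122;  (1·δp/p)² = (1×0.106)² = 0.0113
δQ/Q = √(0.147) = 0.384
Q = 4.438, so δQ = 0.384 × 4.438 = 1.70.

1.70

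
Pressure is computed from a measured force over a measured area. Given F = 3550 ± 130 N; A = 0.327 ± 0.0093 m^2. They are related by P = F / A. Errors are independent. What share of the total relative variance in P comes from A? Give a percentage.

(δP/P)² = (1·δF/F)² + (-1·δA/A)²
  F term: (1×0.0366)² = 0.00134
  A term: (-1×0.0284)² = 0.000809
Total = 0.00215. Share from A = 0.000809/0.00215 = 0.376.

37.6%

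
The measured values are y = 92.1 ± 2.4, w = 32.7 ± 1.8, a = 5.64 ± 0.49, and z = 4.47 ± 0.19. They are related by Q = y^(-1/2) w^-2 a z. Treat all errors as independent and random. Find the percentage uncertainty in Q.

Each factor contributes (exponent × relative error)² to (δQ/Q)²:
  (−½·δy/y)² = (-0.5×0.0261)² = 0.000170;  (-2·δw/w)² = (-2×0.0550)² = 0.0121;  (1·δa/a)² = (1×0.0869)² = 0.00755;  (1·δz/z)² = (1×0.0425)² = 0.00181
δQ/Q = √(0.0216) = 0.147

14.7%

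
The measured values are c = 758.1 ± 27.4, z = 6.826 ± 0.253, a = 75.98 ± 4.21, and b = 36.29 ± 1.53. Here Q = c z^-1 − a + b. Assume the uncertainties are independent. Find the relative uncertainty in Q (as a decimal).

Let p = c·z^-1 = 111.1. δp/p = √((1·δc/c)² + (-1·δz/z)²) = √(0.00131 + 0.00137) = 0.0518, so δp = 5.75.
Q = p − a + b: δQ = √(δp² + δa² + δb²) = √(33.1 + 17.7 + 2.34) = 7.29
Q = 71.37, so δQ/Q = 7.29/71.37 = 0.102.

0.102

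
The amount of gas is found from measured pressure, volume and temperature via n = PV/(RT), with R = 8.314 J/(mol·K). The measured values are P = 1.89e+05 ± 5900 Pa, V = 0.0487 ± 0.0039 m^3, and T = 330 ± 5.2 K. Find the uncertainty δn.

Since n is a product/quotient, work with relative uncertainties:
  (1·δP/P)² = (1×0.0312)² = 0.000974;  (1·δV/V)² = (1×0.0801)² = 0.00641;  (-1·δT/T)² = (-1×0.0158)² = 0.000248
δn/n = √(0.00764) = 0.0874
n = 3.35 mol, so δn = 0.0874 × 3.35 = 0.293 mol.

0.293 mol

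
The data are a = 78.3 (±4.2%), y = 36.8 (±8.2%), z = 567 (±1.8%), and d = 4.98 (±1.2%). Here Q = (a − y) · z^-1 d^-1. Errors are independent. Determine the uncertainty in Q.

Let u = a − y = 41.5. δu = √(δa² + δy²) = √(10.8 + 9.11) = 4.46, so δu/u = 0.108.
Q is then a monomial in u, z, d:
δQ/Q = √((δu/u)² + (-1·δz/z)² + (-1·δd/d)²) = √(0.0116 + 0.000324 + 0.000144) = 0.110
Q = 0.0147, so δQ = 0.110 × 0.0147 = 0.00161.

0.00161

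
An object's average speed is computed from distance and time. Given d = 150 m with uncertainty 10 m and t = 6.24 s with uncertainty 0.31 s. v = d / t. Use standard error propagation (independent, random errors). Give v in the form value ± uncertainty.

24.0 ± 2.00 m/s

For a monomial v ∝ d, t^-1, fractional errors add in quadrature:
  (1·δd/d)² = (1×0.0667)² = 0.00444;  (-1·δt/t)² = (-1×0.0497)² = 0.00247
δv/v = √(0.00691) = 0.0831
v = 24.0 m/s, so δv = 0.0831 × 24.0 = 2.00 m/s.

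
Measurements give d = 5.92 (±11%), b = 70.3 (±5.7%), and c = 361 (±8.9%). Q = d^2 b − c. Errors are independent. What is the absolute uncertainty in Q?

Let p = d^2·b = 2460. δp/p = √((2·δd/d)² + (1·δb/b)²) = √(0.0484 + 0.00325) = 0.227, so δp = 560.
Q = p − c: δQ = √(δp² + δc²) = √(3.14e+05 + 1030) = 561

561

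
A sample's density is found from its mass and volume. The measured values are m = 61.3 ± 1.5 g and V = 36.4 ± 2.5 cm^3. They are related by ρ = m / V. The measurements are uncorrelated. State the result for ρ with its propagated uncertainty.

Since ρ is a product/quotient, work with relative uncertainties:
  (1·δm/m)² = (1×0.0245)² = 0.000599;  (-1·δV/V)² = (-1×0.0687)² = 0.00472
δρ/ρ = √(0.00532) = 0.0729
ρ = 1.68 g/cm^3, so δρ = 0.0729 × 1.68 = 0.123 g/cm^3.

1.68 ± 0.123 g/cm^3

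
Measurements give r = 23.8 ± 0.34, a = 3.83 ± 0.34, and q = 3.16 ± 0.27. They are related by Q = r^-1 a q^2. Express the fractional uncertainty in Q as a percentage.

Each factor contributes (exponent × relative error)² to (δQ/Q)²:
  (-1·δr/r)² = (-1×0.0143)² = 0.000204;  (1·δa/a)² = (1×0.0888)² = 0.00788;  (2·δq/q)² = (2×0.0854)² = 0.0292
δQ/Q = √(0.0373) = 0.193

19.3%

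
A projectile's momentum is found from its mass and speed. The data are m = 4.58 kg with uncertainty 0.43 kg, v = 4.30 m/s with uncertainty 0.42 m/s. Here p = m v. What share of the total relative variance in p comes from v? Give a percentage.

52.0%

(δp/p)² = (1·δm/m)² + (1·δv/v)²
  m term: (1×0.0939)² = 0.00881
  v term: (1×0.0977)² = 0.00954
Total = 0.0184. Share from v = 0.00954/0.0184 = 0.520.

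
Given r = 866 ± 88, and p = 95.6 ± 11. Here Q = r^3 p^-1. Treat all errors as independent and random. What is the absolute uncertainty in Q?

Q is a product of powers, so relative uncertainties combine in quadrature:
  (3·δr/r)² = (3×0.102)² = 0.0929;  (-1·δp/p)² = (-1×0.115)² = 0.0132
δQ/Q = √(0.106) = 0.326
Q = 6.79e+06, so δQ = 0.326 × 6.79e+06 = 2.21e+06.

2.21e+06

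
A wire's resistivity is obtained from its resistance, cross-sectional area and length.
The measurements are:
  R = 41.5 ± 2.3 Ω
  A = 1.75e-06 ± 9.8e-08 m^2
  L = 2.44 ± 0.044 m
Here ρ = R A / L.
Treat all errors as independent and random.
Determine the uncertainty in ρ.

For a monomial ρ ∝ R, A, L^-1, fractional errors add in quadrature:
  (1·δR/R)² = (1×0.0554)² = 0.00307;  (1·δA/A)² = (1×0.0560)² = 0.00314;  (-1·δL/L)² = (-1×0.0180)² = 0.000325
δρ/ρ = √(0.00653) = 0.0808
ρ = 2.98e-05 Ω·m, so δρ = 0.0808 × 2.98e-05 = 2.41e-06 Ω·m.

2.41e-06 Ω·m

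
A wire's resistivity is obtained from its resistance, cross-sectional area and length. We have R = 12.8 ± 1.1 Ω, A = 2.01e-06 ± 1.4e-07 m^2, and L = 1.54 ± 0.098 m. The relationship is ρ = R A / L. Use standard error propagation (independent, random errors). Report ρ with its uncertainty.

For a monomial ρ ∝ R, A, L^-1, fractional errors add in quadrature:
  (1·δR/R)² = (1×0.0859)² = 0.00739;  (1·δA/A)² = (1×0.0697)² = 0.00485;  (-1·δL/L)² = (-1×0.0636)² = 0.00405
δρ/ρ = √(0.0163) = 0.128
ρ = 1.67e-05 Ω·m, so δρ = 0.128 × 1.67e-05 = 2.13e-06 Ω·m.

(1.67 ± 0.213) × 10^-5 Ω·m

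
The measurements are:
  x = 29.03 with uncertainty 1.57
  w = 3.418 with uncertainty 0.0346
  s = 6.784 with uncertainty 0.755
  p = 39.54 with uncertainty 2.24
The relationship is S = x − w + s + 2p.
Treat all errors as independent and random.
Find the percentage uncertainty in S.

Sums and differences: (δS)² = Σ (cᵢ δxᵢ)².
  (δx)² = 2.46;  (δw)² = 0.00120;  (δs)² = 0.570;  (2·δp)² = 20.1
δS = √(23.1) = 4.81
S = 111.5, so δS/S = 4.81/111.5 = 0.0431.

4.31%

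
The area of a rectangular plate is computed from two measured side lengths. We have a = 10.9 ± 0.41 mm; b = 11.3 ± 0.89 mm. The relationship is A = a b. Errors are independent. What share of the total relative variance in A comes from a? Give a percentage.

18.6%

(δA/A)² = (1·δa/a)² + (1·δb/b)²
  a term: (1×0.0376)² = 0.00141
  b term: (1×0.0788)² = 0.00620
Total = 0.00762. Share from a = 0.00141/0.00762 = 0.186.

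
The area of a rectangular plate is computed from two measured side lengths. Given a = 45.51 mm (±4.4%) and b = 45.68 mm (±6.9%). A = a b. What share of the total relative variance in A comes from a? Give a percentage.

(δA/A)² = (1·δa/a)² + (1·δb/b)²
  a term: (1×0.0440)² = 0.00194
  b term: (1×0.0690)² = 0.00476
Total = 0.00670. Share from a = 0.00194/0.00670 = 0.289.

28.9%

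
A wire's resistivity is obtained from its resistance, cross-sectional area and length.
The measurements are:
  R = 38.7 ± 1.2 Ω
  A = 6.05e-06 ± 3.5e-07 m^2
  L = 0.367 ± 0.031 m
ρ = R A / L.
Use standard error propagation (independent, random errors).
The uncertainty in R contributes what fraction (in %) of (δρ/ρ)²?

8.40%

(δρ/ρ)² = (1·δR/R)² + (1·δA/A)² + (-1·δL/L)²
  R term: (1×0.0310)² = 0.000961
  A term: (1×0.0579)² = 0.00335
  L term: (-1×0.0845)² = 0.00713
Total = 0.0114. Share from R = 0.000961/0.0114 = 0.0840.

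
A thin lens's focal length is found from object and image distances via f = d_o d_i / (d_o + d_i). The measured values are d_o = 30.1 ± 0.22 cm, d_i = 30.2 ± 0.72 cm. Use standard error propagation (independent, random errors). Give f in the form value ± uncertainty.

∂f/∂d_o = (d_i/(d_o+d_i))² = 0.251;  ∂f/∂d_i = (d_o/(d_o+d_i))² = 0.249
δf = √((∂f/∂d_o · δd_o)² + (∂f/∂d_i · δd_i)²) = √(0.00305 + 0.0322) = 0.188 cm
f = 15.1 cm.

15.1 ± 0.188 cm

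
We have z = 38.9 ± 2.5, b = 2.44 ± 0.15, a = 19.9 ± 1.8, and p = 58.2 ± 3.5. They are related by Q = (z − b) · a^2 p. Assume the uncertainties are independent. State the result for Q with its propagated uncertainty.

Let u = z − b = 36.5. δu = √(δz² + δb²) = √(6.25 + 0.0225) = 2.50, so δu/u = 0.0687.
Q is then a monomial in u, a, p:
δQ/Q = √((δu/u)² + (2·δa/a)² + (1·δp/p)²) = √(0.00472 + 0.0327 + 0.00362) = 0.203
Q = 8.4e+05, so δQ = 0.203 × 8.4e+05 = 1.7e+05.

(8.40 ± 1.70) × 10^5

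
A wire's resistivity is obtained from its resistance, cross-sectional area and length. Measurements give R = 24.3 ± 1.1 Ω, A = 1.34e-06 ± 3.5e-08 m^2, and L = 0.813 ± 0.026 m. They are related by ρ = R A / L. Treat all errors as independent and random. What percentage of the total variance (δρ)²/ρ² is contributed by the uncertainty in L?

(δρ/ρ)² = (1·δR/R)² + (1·δA/A)² + (-1·δL/L)²
  R term: (1×0.0453)² = 0.00205
  A term: (1×0.0261)² = 0.000682
  L term: (-1×0.0320)² = 0.00102
Total = 0.00375. Share from L = 0.00102/0.00375 = 0.272.

27.2%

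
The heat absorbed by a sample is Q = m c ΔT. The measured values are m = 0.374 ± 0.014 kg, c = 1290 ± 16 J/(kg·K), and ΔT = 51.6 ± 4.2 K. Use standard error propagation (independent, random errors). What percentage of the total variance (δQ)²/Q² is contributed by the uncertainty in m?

(δQ/Q)² = (1·δm/m)² + (1·δc/c)² + (1·δΔT/ΔT)²
  m term: (1×0.0374)² = 0.00140
  c term: (1×0.0124)² = 0.000154
  ΔT term: (1×0.0814)² = 0.00663
Total = 0.00818. Share from m = 0.00140/0.00818 = 0.171.

17.1%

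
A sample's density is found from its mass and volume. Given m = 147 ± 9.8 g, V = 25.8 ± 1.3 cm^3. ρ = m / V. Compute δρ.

Relative error in a monomial: (δρ/ρ)² = Σ (nᵢ · δxᵢ/xᵢ)².
  (1·δm/m)² = (1×0.0667)² = 0.00444;  (-1·δV/V)² = (-1×0.0504)² = 0.00254
δρ/ρ = √(0.00698) = 0.0836
ρ = 5.70 g/cm^3, so δρ = 0.0836 × 5.70 = 0.476 g/cm^3.

0.476 g/cm^3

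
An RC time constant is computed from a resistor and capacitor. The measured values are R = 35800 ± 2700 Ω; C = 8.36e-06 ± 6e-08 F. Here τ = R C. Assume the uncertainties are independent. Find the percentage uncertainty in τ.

7.58%

Products/powers → add relative errors in quadrature, weighted by exponent:
  (1·δR/R)² = (1×0.0754)² = 0.00569;  (1·δC/C)² = (1×0.00718)² = 5.15e-05
δτ/τ = √(0.00574) = 0.0758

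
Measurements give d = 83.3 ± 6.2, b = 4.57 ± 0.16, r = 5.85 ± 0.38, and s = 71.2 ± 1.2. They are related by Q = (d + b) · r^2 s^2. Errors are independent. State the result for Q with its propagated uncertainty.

(1.52 ± 0.231) × 10^7

Let u = d + b = 87.9. δu = √(δd² + δb²) = √(38.4 + 0.0256) = 6.20, so δu/u = 0.0706.
Q is then a monomial in u, r, s:
δQ/Q = √((δu/u)² + (2·δr/r)² + (2·δs/s)²) = √(0.00498 + 0.0169 + 0.00114) = 0.152
Q = 1.52e+07, so δQ = 0.152 × 1.52e+07 = 2.31e+06.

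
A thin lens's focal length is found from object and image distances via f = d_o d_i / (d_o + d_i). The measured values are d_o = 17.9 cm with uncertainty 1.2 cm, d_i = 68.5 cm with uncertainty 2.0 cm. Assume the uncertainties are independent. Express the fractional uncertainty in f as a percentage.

5.35%

∂f/∂d_o = (d_i/(d_o+d_i))² = 0.629;  ∂f/∂d_i = (d_o/(d_o+d_i))² = 0.0429
δf = √((∂f/∂d_o · δd_o)² + (∂f/∂d_i · δd_i)²) = √(0.569 + 0.00737) = 0.759 cm
f = 14.2 cm, so δf/f = 0.759/14.2 = 0.0535.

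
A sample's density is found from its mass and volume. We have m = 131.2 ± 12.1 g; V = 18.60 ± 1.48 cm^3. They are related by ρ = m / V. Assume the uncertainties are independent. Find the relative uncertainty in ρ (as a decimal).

Products/powers → add relative errors in quadrature, weighted by exponent:
  (1·δm/m)² = (1×0.0922)² = 0.00851;  (-1·δV/V)² = (-1×0.0796)² = 0.00633
δρ/ρ = √(0.0148) = 0.122

0.122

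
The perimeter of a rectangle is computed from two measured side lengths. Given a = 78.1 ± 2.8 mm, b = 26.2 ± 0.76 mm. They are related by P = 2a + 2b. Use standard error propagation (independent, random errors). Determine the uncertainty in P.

Absolute uncertainties add in quadrature for a linear combination:
  (2·δa)² = 31.4;  (2·δb)² = 2.31
δP = √(33.7) = 5.80 mm

5.80 mm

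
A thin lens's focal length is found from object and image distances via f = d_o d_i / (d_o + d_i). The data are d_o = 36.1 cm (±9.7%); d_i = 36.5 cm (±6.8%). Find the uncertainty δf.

1.08 cm

∂f/∂d_o = (d_i/(d_o+d_i))² = 0.253;  ∂f/∂d_i = (d_o/(d_o+d_i))² = 0.247
δf = √((∂f/∂d_o · δd_o)² + (∂f/∂d_i · δd_i)²) = √(0.783 + 0.377) = 1.08 cm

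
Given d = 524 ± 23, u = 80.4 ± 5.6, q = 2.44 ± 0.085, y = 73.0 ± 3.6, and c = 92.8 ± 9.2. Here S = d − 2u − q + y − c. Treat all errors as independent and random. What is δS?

27.4

Each term contributes (cᵢ δxᵢ)² to (δS)²:
  (δd)² = 529;  (2·δu)² = 125;  (δq)² = 0.00723;  (δy)² = 13.0;  (δc)² = 84.6
δS = √(752) = 27.4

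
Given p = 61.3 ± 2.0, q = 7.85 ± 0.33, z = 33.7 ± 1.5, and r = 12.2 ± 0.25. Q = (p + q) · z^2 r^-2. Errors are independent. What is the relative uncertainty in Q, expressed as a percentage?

Let u = p + q = 69.1. δu = √(δp² + δq²) = √(4.00 + 0.109) = 2.03, so δu/u = 0.0293.
Q is then a monomial in u, z, r:
δQ/Q = √((δu/u)² + (2·δz/z)² + (-2·δr/r)²) = √(0.000859 + 0.00792 + 0.00168) = 0.102

10.2%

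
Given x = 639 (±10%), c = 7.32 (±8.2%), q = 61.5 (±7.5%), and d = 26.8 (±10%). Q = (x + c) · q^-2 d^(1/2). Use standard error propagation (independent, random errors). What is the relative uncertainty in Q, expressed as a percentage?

18.6%

Let u = x + c = 646. δu = √(δx² + δc²) = √(4080 + 0.360) = 63.9, so δu/u = 0.0989.
Q is then a monomial in u, q, d:
δQ/Q = √((δu/u)² + (-2·δq/q)² + (½·δd/d)²) = √(0.00978 + 0.0225 + 0.00250) = 0.186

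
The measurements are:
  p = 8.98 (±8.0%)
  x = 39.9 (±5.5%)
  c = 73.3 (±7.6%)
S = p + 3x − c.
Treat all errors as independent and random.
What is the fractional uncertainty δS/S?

0.156

S is a linear combination, so absolute uncertainties add in quadrature:
  (δp)² = 0.516;  (3·δx)² = 43.3;  (δc)² = 31.0
δS = √(74.9) = 8.65
S = 55.4, so δS/S = 8.65/55.4 = 0.156.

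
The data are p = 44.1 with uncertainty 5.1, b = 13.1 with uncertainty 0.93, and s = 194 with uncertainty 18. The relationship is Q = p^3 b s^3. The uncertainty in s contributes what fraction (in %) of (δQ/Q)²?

(δQ/Q)² = (3·δp/p)² + (1·δb/b)² + (3·δs/s)²
  p term: (3×0.116)² = 0.120
  b term: (1×0.0710)² = 0.00504
  s term: (3×0.0928)² = 0.0775
Total = 0.203. Share from s = 0.0775/0.203 = 0.382.

38.2%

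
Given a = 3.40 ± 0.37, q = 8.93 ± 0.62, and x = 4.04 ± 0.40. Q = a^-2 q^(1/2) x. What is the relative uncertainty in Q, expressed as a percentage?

24.2%

Each factor contributes (exponent × relative error)² to (δQ/Q)²:
  (-2·δa/a)² = (-2×0.109)² = 0.0474;  (½·δq/q)² = (0.5×0.0694)² = 0.00121;  (1·δx/x)² = (1×0.0990)² = 0.00980
δQ/Q = √(0.0584) = 0.242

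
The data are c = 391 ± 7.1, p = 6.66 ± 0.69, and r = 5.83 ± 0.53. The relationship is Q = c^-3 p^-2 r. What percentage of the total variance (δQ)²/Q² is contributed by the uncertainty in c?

5.48%

(δQ/Q)² = (-3·δc/c)² + (-2·δp/p)² + (1·δr/r)²
  c term: (-3×0.0182)² = 0.00297
  p term: (-2×0.104)² = 0.0429
  r term: (1×0.0909)² = 0.00826
Total = 0.0542. Share from c = 0.00297/0.0542 = 0.0548.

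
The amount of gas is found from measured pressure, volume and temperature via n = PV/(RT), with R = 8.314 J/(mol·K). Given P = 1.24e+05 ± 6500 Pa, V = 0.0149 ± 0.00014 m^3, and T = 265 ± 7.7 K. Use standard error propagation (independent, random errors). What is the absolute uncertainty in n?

Each factor contributes (exponent × relative error)² to (δn/n)²:
  (1·δP/P)² = (1×0.0524)² = 0.00275;  (1·δV/V)² = (1×0.00940)² = 8.83e-05;  (-1·δT/T)² = (-1×0.0291)² = 0.000844
δn/n = √(0.00368) = 0.0607
n = 0.839 mol, so δn = 0.0607 × 0.839 = 0.0509 mol.

0.0509 mol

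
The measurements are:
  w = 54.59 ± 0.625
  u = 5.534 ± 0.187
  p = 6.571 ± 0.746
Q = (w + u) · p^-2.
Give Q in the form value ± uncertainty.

Let h = w + u = 60.12. δh = √(δw² + δu²) = √(0.391 + 0.0350) = 0.652, so δh/h = 0.0109.
Q is then a monomial in h, p:
δQ/Q = √((δh/h)² + (-2·δp/p)²) = √(0.000118 + 0.0516) = 0.227
Q = 1.392, so δQ = 0.227 × 1.392 = 0.317.

1.392 ± 0.317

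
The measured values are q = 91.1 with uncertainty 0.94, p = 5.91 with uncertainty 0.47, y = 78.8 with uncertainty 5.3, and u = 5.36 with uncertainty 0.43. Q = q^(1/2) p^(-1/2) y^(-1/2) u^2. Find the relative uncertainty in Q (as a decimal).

Q is a product of powers, so relative uncertainties combine in quadrature:
  (½·δq/q)² = (0.5×0.0103)² = 2.66e-05;  (−½·δp/p)² = (-0.5×0.0795)² = 0.00158;  (−½·δy/y)² = (-0.5×0.0673)² = 0.00113;  (2·δu/u)² = (2×0.0802)² = 0.0257
δQ/Q = √(0.0285) = 0.169

0.169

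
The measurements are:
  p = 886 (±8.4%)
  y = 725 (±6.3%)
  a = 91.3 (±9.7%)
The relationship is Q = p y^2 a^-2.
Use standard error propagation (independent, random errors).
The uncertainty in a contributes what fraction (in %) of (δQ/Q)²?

(δQ/Q)² = (1·δp/p)² + (2·δy/y)² + (-2·δa/a)²
  p term: (1×0.0840)² = 0.00706
  y term: (2×0.0630)² = 0.0159
  a term: (-2×0.0970)² = 0.0376
Total = 0.0606. Share from a = 0.0376/0.0606 = 0.621.

62.1%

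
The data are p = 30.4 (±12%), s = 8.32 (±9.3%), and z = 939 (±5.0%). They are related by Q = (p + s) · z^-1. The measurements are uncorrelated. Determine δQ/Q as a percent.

10.9%

Let u = p + s = 38.7. δu = √(δp² + δs²) = √(13.3 + 0.599) = 3.73, so δu/u = 0.0963.
Q is then a monomial in u, z:
δQ/Q = √((δu/u)² + (-1·δz/z)²) = √(0.00928 + 0.00250) = 0.109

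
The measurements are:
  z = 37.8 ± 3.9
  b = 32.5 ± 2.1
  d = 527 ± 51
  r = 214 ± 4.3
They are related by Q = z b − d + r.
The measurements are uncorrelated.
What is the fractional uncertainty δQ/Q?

Let p = z·b = 1230. δp/p = √((1·δz/z)² + (1·δb/b)²) = √(0.0106 + 0.00418) = 0.122, so δp = 150.
Q = p − d + r: δQ = √(δp² + δd² + δr²) = √(22400 + 2600 + 18.5) = 158
Q = 916, so δQ/Q = 158/916 = 0.173.

0.173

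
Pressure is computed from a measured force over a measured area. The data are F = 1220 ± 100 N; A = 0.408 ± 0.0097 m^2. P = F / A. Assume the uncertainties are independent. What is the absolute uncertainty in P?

Products/powers → add relative errors in quadrature, weighted by exponent:
  (1·δF/F)² = (1×0.0820)² = 0.00672;  (-1·δA/A)² = (-1×0.0238)² = 0.000565
δP/P = √(0.00728) = 0.0853
P = 2990 Pa, so δP = 0.0853 × 2990 = 255 Pa.

255 Pa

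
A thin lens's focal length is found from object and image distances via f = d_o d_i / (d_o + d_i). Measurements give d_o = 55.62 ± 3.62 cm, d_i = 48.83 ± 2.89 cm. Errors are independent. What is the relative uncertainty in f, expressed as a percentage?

∂f/∂d_o = (d_i/(d_o+d_i))² = 0.219;  ∂f/∂d_i = (d_o/(d_o+d_i))² = 0.284
δf = √((∂f/∂d_o · δd_o)² + (∂f/∂d_i · δd_i)²) = √(0.626 + 0.672) = 1.14 cm
f = 26.00 cm, so δf/f = 1.14/26.00 = 0.0438.

4.38%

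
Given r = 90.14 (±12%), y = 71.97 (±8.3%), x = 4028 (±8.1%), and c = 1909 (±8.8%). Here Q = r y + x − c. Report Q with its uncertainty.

Let p = r·y = 6487. δp/p = √((1·δr/r)² + (1·δy/y)²) = √(0.0144 + 0.00689) = 0.146, so δp = 947.
Q = p + x − c: δQ = √(δp² + δx² + δc²) = √(8.96e+05 + 1.06e+05 + 28200) = 1020
Q = 8606.

8606 ± 1020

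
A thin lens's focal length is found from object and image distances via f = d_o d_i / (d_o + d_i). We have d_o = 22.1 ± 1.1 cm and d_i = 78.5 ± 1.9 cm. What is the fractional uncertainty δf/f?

∂f/∂d_o = (d_i/(d_o+d_i))² = 0.609;  ∂f/∂d_i = (d_o/(d_o+d_i))² = 0.0483
δf = √((∂f/∂d_o · δd_o)² + (∂f/∂d_i · δd_i)²) = √(0.449 + 0.00841) = 0.676 cm
f = 17.2 cm, so δf/f = 0.676/17.2 = 0.0392.

0.0392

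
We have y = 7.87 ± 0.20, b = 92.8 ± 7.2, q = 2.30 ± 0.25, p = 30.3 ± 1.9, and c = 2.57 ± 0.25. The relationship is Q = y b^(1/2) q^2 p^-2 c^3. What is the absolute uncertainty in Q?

2.87

Each factor contributes (exponent × relative error)² to (δQ/Q)²:
  (1·δy/y)² = (1×0.0254)² = 0.000646;  (½·δb/b)² = (0.5×0.0776)² = 0.00150;  (2·δq/q)² = (2×0.109)² = 0.0473;  (-2·δp/p)² = (-2×0.0627)² = 0.0157;  (3·δc/c)² = (3×0.0973)² = 0.0852
δQ/Q = √(0.150) = 0.388
Q = 7.42, so δQ = 0.388 × 7.42 = 2.87.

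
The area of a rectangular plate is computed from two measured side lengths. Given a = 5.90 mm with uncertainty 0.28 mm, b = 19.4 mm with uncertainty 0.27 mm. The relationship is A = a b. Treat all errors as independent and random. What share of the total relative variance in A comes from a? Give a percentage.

(δA/A)² = (1·δa/a)² + (1·δb/b)²
  a term: (1×0.0475)² = 0.00225
  b term: (1×0.0139)² = 0.000194
Total = 0.00245. Share from a = 0.00225/0.00245 = 0.921.

92.1%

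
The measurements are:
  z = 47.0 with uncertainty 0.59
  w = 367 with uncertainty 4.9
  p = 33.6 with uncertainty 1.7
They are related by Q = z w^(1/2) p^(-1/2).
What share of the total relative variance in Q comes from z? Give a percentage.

(δQ/Q)² = (1·δz/z)² + (½·δw/w)² + (−½·δp/p)²
  z term: (1×0.0126)² = 0.000158
  w term: (0.5×0.0134)² = 4.46e-05
  p term: (-0.5×0.0506)² = 0.000640
Total = 0.000842. Share from z = 0.000158/0.000842 = 0.187.

18.7%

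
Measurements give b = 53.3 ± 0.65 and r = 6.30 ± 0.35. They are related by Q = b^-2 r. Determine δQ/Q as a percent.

Each factor contributes (exponent × relative error)² to (δQ/Q)²:
  (-2·δb/b)² = (-2×0.0122)² = 0.000595;  (1·δr/r)² = (1×0.0556)² = 0.00309
δQ/Q = √(0.00368) = 0.0607

6.07%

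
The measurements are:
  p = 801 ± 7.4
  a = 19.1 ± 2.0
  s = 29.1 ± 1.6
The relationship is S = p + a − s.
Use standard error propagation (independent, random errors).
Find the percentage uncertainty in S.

0.990%

Sums and differences: (δS)² = Σ (cᵢ δxᵢ)².
  (δp)² = 54.8;  (δa)² = 4.00;  (δs)² = 2.56
δS = √(61.3) = 7.83
S = 791, so δS/S = 7.83/791 = 0.00990.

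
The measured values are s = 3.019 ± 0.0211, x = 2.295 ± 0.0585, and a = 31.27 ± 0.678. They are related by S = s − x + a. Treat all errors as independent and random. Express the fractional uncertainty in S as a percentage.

2.13%

S is a linear combination, so absolute uncertainties add in quadrature:
  (δs)² = 0.000445;  (δx)² = 0.00342;  (δa)² = 0.460
δS = √(0.464) = 0.681
S = 31.99, so δS/S = 0.681/31.99 = 0.0213.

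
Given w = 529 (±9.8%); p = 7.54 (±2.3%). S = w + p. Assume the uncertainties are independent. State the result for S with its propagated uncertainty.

537 ± 51.8

S is a linear combination, so absolute uncertainties add in quadrature:
  (δw)² = 2690;  (δp)² = 0.0301
δS = √(2690) = 51.8
S = 537.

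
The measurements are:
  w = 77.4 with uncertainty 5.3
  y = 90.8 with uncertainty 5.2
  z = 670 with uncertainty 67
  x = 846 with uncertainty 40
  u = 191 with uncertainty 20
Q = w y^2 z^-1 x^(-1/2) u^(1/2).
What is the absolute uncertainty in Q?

79.8

Products/powers → add relative errors in quadrature, weighted by exponent:
  (1·δw/w)² = (1×0.0685)² = 0.00469;  (2·δy/y)² = (2×0.0573)² = 0.0131;  (-1·δz/z)² = (-1×0.100)² = 0.0100;  (−½·δx/x)² = (-0.5×0.0473)² = 0.000559;  (½·δu/u)² = (0.5×0.105)² = 0.00274
δQ/Q = √(0.0311) = 0.176
Q = 453, so δQ = 0.176 × 453 = 79.8.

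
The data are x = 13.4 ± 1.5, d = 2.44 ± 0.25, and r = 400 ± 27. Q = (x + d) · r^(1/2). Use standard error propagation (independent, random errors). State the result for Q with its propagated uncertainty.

317 ± 32.2

Let u = x + d = 15.8. δu = √(δx² + δd²) = √(2.25 + 0.0625) = 1.52, so δu/u = 0.0960.
Q is then a monomial in u, r:
δQ/Q = √((δu/u)² + (½·δr/r)²) = √(0.00922 + 0.00114) = 0.102
Q = 317, so δQ = 0.102 × 317 = 32.2.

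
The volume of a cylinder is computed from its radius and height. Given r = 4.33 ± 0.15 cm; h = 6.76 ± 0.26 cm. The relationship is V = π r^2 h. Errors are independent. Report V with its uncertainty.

398 ± 31.6 cm^3

Each factor contributes (exponent × relative error)² to (δV/V)²:
  (2·δr/r)² = (2×0.0346)² = 0.00480;  (1·δh/h)² = (1×0.0385)² = 0.00148
δV/V = √(0.00628) = 0.0792
V = 398 cm^3, so δV = 0.0792 × 398 = 31.6 cm^3.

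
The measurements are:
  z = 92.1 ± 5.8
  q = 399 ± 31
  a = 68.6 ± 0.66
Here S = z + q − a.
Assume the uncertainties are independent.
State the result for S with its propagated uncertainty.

422 ± 31.5

Absolute uncertainties add in quadrature for a linear combination:
  (δz)² = 33.6;  (δq)² = 961;  (δa)² = 0.436
δS = √(995) = 31.5
S = 422.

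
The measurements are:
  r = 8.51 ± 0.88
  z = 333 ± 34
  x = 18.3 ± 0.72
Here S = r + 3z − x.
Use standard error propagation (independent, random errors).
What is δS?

102

Sums and differences: (δS)² = Σ (cᵢ δxᵢ)².
  (δr)² = 0.774;  (3·δz)² = 10400;  (δx)² = 0.518
δS = √(10400) = 102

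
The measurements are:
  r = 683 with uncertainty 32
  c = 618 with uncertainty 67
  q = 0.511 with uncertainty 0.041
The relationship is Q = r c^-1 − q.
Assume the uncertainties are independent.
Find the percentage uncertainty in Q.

Let p = r·c^-1 = 1.11. δp/p = √((1·δr/r)² + (-1·δc/c)²) = √(0.00220 + 0.0118) = 0.118, so δp = 0.131.
Q = p − q: δQ = √(δp² + δq²) = √(0.0170 + 0.00168) = 0.137
Q = 0.594, so δQ/Q = 0.137/0.594 = 0.230.

23.0%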